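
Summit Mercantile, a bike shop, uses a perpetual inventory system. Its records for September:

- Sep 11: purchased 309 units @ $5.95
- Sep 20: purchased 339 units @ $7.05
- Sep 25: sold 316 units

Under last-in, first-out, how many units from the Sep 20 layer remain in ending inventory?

Sep 25, 316 sold [LIFO — newest first]: 316 @ $7.05 = $2,227.80
Ending inventory: 309 @ $5.95 + 23 @ $7.05 = $2,000.70
Check: goods available $4,228.50 = COGS $2,227.80 + ending $2,000.70

23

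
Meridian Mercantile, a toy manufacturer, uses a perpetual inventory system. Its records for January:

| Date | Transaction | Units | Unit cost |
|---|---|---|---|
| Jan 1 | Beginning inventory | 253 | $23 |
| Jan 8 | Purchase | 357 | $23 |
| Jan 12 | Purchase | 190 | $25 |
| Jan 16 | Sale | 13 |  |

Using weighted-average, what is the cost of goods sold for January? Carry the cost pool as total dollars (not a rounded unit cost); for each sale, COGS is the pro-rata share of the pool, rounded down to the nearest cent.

After Jan 1: 253 on hand, pool $5,819.00 (≈ $23.0000 each)
After Jan 8: 610 on hand, pool $14,030.00 (≈ $23.0000 each)
After Jan 12: 800 on hand, pool $18,780.00 (≈ $23.4750 each)
Jan 16, sell 13: 13/800 × $18,780.00 → $305.17
Ending inventory (cost pool remaining) = $18,474.83

COGS = $305.17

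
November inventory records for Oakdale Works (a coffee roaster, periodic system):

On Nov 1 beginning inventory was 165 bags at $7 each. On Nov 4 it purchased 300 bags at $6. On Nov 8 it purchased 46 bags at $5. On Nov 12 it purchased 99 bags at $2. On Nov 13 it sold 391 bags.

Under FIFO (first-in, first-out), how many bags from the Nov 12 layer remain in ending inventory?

Nov 13, 391 sold [FIFO — oldest first]: 165 @ $7 + 226 @ $6 = $2,511
Ending inventory: 74 @ $6 + 46 @ $5 + 99 @ $2 = $872
Check: goods available $3,383 = COGS $2,511 + ending $872

99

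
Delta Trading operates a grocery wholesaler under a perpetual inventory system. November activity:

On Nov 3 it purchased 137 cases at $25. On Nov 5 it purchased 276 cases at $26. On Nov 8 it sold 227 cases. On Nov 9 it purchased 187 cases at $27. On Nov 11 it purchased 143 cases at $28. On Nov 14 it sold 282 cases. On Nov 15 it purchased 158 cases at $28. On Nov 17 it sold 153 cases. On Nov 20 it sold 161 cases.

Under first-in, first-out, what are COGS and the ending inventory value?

COGS = $21,894; ending inventory = $2,184

Nov 8, 227 sold [FIFO — oldest first]: 137 @ $25 + 90 @ $26 = $5,765
Nov 14, 282 sold [FIFO — oldest first]: 186 @ $26 + 96 @ $27 = $7,428
Nov 17, 153 sold [FIFO — oldest first]: 91 @ $27 + 62 @ $28 = $4,193
Nov 20, 161 sold [FIFO — oldest first]: 81 @ $28 + 80 @ $28 = $4,508
Total COGS = $5,765 + $7,428 + $4,193 + $4,508 = $21,894
Ending inventory: 78 @ $28 = $2,184
Check: goods available $24,078 = COGS $21,894 + ending $2,184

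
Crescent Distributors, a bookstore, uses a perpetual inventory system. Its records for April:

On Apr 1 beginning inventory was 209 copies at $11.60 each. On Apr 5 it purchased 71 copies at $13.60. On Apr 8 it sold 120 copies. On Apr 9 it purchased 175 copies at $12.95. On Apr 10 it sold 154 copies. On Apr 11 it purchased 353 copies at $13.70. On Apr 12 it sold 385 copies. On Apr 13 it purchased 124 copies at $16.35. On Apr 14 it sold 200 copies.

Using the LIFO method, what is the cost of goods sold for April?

Apr 8, 120 sold [LIFO — newest first]: 71 @ $13.60 + 49 @ $11.60 = $1,534.00
Apr 10, 154 sold [LIFO — newest first]: 154 @ $12.95 = $1,994.30
Apr 12, 385 sold [LIFO — newest first]: 353 @ $13.70 + 21 @ $12.95 + 11 @ $11.60 = $5,235.65
Apr 14, 200 sold [LIFO — newest first]: 124 @ $16.35 + 76 @ $11.60 = $2,909.00
Total COGS = $1,534.00 + $1,994.30 + $5,235.65 + $2,909.00 = $11,672.95
Ending inventory: 73 @ $11.60 = $846.80

COGS = $11,672.95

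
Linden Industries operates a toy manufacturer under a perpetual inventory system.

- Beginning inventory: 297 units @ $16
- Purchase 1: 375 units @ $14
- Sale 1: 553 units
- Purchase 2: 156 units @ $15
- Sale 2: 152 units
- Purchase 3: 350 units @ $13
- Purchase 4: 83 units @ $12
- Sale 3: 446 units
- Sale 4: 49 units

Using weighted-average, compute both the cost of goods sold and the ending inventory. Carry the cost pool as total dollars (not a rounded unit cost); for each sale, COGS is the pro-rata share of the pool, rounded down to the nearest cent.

COGS = $17,077.79; ending inventory = $810.21

After Beginning: 297 on hand, pool $4,752.00 (≈ $16.0000 each)
After Purchase 1: 672 on hand, pool $10,002.00 (≈ $14.8839 each)
Sale 1, sell 553: 553/672 × $10,002.00 → $8,230.81
After Purchase 2: 275 on hand, pool $4,111.19 (≈ $14.9498 each)
Sale 2, sell 152: 152/275 × $4,111.19 → $2,272.36
After Purchase 3: 473 on hand, pool $6,388.83 (≈ $13.5070 each)
After Purchase 4: 556 on hand, pool $7,384.83 (≈ $13.2821 each)
Sale 3, sell 446: 446/556 × $7,384.83 → $5,923.80
Sale 4, sell 49: 49/110 × $1,461.03 → $650.82
Total COGS = $8,230.81 + $2,272.36 + $5,923.80 + $650.82 = $17,077.79
Ending inventory (cost pool remaining) = $810.21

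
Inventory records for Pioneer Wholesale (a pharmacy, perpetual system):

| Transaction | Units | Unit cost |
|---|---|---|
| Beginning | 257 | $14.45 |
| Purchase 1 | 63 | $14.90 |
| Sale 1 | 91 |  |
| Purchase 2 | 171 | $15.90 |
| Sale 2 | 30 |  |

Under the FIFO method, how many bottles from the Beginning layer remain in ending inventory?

Sale 1 (91) [FIFO — oldest first]: 91 @ $14.45 = $1,314.95
Sale 2 (30) [FIFO — oldest first]: 30 @ $14.45 = $433.50
Total COGS = $1,314.95 + $433.50 = $1,748.45
Ending inventory: 136 @ $14.45 + 63 @ $14.90 + 171 @ $15.90 = $5,622.80
Check: goods available $7,371.25 = COGS $1,748.45 + ending $5,622.80

136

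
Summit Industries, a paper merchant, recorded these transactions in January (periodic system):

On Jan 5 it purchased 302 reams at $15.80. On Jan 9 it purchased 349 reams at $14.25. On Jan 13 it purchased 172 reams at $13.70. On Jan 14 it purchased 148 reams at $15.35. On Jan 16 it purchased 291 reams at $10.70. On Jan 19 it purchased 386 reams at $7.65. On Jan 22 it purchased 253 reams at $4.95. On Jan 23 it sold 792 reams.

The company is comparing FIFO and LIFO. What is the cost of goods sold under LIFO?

COGS = $5,842.35

FIFO COGS: 302 @ $15.80 + 349 @ $14.25 + 141 @ $13.70 = $11,676.55
LIFO COGS: 253 @ $4.95 + 386 @ $7.65 + 153 @ $10.70 = $5,842.35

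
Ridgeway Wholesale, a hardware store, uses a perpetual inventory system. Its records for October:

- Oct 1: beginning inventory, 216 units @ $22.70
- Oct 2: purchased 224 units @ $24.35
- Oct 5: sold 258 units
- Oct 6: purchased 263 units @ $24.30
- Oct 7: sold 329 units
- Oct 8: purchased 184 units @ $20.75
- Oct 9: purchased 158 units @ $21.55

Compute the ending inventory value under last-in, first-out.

Oct 5, 258 sold [LIFO — newest first]: 224 @ $24.35 + 34 @ $22.70 = $6,226.20
Oct 7, 329 sold [LIFO — newest first]: 263 @ $24.30 + 66 @ $22.70 = $7,889.10
Total COGS = $6,226.20 + $7,889.10 = $14,115.30
Ending inventory: 116 @ $22.70 + 184 @ $20.75 + 158 @ $21.55 = $9,856.10

Ending inventory = $9,856.10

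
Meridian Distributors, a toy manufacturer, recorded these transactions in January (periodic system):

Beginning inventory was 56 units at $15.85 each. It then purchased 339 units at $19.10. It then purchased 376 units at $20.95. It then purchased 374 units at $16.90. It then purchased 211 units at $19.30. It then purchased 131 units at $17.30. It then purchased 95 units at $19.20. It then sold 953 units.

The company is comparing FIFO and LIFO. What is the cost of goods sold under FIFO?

FIFO COGS: 56 @ $15.85 + 339 @ $19.10 + 376 @ $20.95 + 182 @ $16.90 = $18,315.50
LIFO COGS: 95 @ $19.20 + 131 @ $17.30 + 211 @ $19.30 + 374 @ $16.90 + 142 @ $20.95 = $17,458.10

COGS = $18,315.50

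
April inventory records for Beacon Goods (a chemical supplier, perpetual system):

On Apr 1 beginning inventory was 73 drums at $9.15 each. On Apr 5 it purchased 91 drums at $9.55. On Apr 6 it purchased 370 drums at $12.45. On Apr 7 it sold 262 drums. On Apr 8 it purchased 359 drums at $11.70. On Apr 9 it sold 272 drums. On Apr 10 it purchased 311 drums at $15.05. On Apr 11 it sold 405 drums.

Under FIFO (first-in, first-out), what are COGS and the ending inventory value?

Apr 7, 262 sold [FIFO — oldest first]: 73 @ $9.15 + 91 @ $9.55 + 98 @ $12.45 = $2,757.10
Apr 9, 272 sold [FIFO — oldest first]: 272 @ $12.45 = $3,386.40
Apr 11, 405 sold [FIFO — oldest first]: 359 @ $11.70 + 46 @ $15.05 = $4,892.60
Total COGS = $2,757.10 + $3,386.40 + $4,892.60 = $11,036.10
Ending inventory: 265 @ $15.05 = $3,988.25

COGS = $11,036.10; ending inventory = $3,988.25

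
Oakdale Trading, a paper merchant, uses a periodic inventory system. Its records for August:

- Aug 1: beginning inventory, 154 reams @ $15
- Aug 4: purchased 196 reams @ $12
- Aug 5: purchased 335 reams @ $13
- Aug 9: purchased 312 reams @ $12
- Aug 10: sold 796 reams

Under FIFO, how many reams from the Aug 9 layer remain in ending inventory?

Aug 10, 796 sold [FIFO — oldest first]: 154 @ $15 + 196 @ $12 + 335 @ $13 + 111 @ $12 = $10,349
Ending inventory: 201 @ $12 = $2,412
Check: goods available $12,761 = COGS $10,349 + ending $2,412

201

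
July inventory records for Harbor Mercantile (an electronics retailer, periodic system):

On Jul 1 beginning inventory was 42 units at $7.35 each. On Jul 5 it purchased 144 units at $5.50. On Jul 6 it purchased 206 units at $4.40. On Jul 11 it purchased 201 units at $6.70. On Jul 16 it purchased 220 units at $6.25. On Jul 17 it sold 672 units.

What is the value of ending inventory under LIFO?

Ending inventory = $853.20

Jul 17, 672 sold [LIFO — newest first]: 220 @ $6.25 + 201 @ $6.70 + 206 @ $4.40 + 45 @ $5.50 = $3,875.60
Ending inventory: 42 @ $7.35 + 99 @ $5.50 = $853.20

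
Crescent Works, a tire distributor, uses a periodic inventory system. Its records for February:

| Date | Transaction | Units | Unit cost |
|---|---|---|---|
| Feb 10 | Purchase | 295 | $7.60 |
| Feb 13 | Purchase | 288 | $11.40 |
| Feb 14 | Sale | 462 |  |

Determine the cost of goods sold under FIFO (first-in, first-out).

Feb 14, 462 sold [FIFO — oldest first]: 295 @ $7.60 + 167 @ $11.40 = $4,145.80
Ending inventory: 121 @ $11.40 = $1,379.40

COGS = $4,145.80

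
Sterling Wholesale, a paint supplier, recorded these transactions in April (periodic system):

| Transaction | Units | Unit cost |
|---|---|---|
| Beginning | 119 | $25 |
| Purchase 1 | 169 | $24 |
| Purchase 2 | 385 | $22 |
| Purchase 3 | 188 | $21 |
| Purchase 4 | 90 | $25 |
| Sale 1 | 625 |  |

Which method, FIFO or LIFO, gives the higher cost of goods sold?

FIFO COGS: 119 @ $25 + 169 @ $24 + 337 @ $22 = $14,445
LIFO COGS: 90 @ $25 + 188 @ $21 + 347 @ $22 = $13,832

FIFO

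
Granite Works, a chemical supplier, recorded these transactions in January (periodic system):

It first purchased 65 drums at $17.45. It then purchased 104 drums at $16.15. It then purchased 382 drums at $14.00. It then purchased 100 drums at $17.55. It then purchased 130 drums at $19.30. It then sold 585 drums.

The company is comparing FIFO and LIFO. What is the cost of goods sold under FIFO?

FIFO COGS: 65 @ $17.45 + 104 @ $16.15 + 382 @ $14.00 + 34 @ $17.55 = $8,758.55
LIFO COGS: 130 @ $19.30 + 100 @ $17.55 + 355 @ $14.00 = $9,234.00

COGS = $8,758.55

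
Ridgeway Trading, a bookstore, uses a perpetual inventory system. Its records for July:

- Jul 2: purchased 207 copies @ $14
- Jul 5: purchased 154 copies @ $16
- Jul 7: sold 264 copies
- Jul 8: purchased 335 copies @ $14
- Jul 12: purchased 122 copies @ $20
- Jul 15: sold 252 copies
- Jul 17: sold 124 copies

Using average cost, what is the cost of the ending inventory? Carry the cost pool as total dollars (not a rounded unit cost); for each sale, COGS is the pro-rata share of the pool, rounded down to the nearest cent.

Ending inventory = $2,753.79

After Jul 2: 207 on hand, pool $2,898.00 (≈ $14.0000 each)
After Jul 5: 361 on hand, pool $5,362.00 (≈ $14.8532 each)
Jul 7, sell 264: 264/361 × $5,362.00 → $3,921.24
After Jul 8: 432 on hand, pool $6,130.76 (≈ $14.1916 each)
After Jul 12: 554 on hand, pool $8,570.76 (≈ $15.4707 each)
Jul 15, sell 252: 252/554 × $8,570.76 → $3,898.61
Jul 17, sell 124: 124/302 × $4,672.15 → $1,918.36
Total COGS = $3,921.24 + $3,898.61 + $1,918.36 = $9,738.21
Ending inventory (cost pool remaining) = $2,753.79
Check: goods available $12,492.00 = COGS $9,738.21 + ending $2,753.79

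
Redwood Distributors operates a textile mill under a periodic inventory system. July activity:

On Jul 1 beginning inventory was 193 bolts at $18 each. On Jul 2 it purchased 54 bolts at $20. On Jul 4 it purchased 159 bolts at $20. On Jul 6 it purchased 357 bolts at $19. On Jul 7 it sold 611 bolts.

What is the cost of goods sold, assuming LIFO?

COGS = $11,781

Jul 7, 611 sold [LIFO — newest first]: 357 @ $19 + 159 @ $20 + 54 @ $20 + 41 @ $18 = $11,781
Ending inventory: 152 @ $18 = $2,736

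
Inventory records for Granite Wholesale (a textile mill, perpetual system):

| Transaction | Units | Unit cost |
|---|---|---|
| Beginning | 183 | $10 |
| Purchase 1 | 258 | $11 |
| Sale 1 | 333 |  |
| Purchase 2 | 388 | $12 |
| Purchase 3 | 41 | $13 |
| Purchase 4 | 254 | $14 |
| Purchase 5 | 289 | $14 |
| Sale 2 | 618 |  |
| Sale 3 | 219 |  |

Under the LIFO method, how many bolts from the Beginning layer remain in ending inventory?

Sale 1 (333) [LIFO — newest first]: 258 @ $11 + 75 @ $10 = $3,588
Sale 2 (618) [LIFO — newest first]: 289 @ $14 + 254 @ $14 + 41 @ $13 + 34 @ $12 = $8,543
Sale 3 (219) [LIFO — newest first]: 219 @ $12 = $2,628
Total COGS = $3,588 + $8,543 + $2,628 = $14,759
Ending inventory: 108 @ $10 + 135 @ $12 = $2,700

108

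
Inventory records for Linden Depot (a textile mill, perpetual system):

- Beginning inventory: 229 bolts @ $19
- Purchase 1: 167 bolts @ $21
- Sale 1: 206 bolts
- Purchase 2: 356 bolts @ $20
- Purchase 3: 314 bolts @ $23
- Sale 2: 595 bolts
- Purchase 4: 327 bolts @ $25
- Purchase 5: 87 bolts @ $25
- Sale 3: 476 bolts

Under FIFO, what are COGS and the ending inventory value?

COGS = $27,475; ending inventory = $5,075

Sale 1 (206) [FIFO — oldest first]: 206 @ $19 = $3,914
Sale 2 (595) [FIFO — oldest first]: 23 @ $19 + 167 @ $21 + 356 @ $20 + 49 @ $23 = $12,191
Sale 3 (476) [FIFO — oldest first]: 265 @ $23 + 211 @ $25 = $11,370
Total COGS = $3,914 + $12,191 + $11,370 = $27,475
Ending inventory: 116 @ $25 + 87 @ $25 = $5,075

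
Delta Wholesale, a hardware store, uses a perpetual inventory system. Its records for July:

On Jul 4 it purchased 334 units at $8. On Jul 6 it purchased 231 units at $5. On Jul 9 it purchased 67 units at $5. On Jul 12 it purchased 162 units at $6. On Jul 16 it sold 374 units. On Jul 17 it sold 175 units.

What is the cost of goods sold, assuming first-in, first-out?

COGS = $3,747

Jul 16, 374 sold [FIFO — oldest first]: 334 @ $8 + 40 @ $5 = $2,872
Jul 17, 175 sold [FIFO — oldest first]: 175 @ $5 = $875
Total COGS = $2,872 + $875 = $3,747
Ending inventory: 16 @ $5 + 67 @ $5 + 162 @ $6 = $1,387
Check: goods available $5,134 = COGS $3,747 + ending $1,387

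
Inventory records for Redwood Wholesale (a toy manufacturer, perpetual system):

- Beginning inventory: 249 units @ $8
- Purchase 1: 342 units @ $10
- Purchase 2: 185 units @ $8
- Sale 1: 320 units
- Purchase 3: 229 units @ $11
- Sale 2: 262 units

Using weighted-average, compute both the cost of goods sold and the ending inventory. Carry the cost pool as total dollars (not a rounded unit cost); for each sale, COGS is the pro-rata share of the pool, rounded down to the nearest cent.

After Beginning: 249 on hand, pool $1,992.00 (≈ $8.0000 each)
After Purchase 1: 591 on hand, pool $5,412.00 (≈ $9.1574 each)
After Purchase 2: 776 on hand, pool $6,892.00 (≈ $8.8814 each)
Sale 1, sell 320: 320/776 × $6,892.00 → $2,842.06
After Purchase 3: 685 on hand, pool $6,568.94 (≈ $9.5897 each)
Sale 2, sell 262: 262/685 × $6,568.94 → $2,512.49
Total COGS = $2,842.06 + $2,512.49 = $5,354.55
Ending inventory (cost pool remaining) = $4,056.45
Check: goods available $9,411.00 = COGS $5,354.55 + ending $4,056.45

COGS = $5,354.55; ending inventory = $4,056.45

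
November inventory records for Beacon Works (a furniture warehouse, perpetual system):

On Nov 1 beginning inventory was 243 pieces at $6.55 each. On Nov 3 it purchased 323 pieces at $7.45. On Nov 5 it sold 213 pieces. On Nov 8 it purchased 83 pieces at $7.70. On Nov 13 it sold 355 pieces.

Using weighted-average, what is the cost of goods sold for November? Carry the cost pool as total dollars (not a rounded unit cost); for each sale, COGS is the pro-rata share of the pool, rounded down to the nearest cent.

After Nov 1: 243 on hand, pool $1,591.65 (≈ $6.5500 each)
After Nov 3: 566 on hand, pool $3,998.00 (≈ $7.0636 each)
Nov 5, sell 213: 213/566 × $3,998.00 → $1,504.54
After Nov 8: 436 on hand, pool $3,132.56 (≈ $7.1848 each)
Nov 13, sell 355: 355/436 × $3,132.56 → $2,550.59
Total COGS = $1,504.54 + $2,550.59 = $4,055.13
Ending inventory (cost pool remaining) = $581.97

COGS = $4,055.13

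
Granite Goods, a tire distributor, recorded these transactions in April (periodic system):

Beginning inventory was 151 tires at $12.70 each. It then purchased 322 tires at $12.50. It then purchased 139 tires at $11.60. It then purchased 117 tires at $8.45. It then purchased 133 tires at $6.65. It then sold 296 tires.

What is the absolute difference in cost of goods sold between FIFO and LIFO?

FIFO COGS: 151 @ $12.70 + 145 @ $12.50 = $3,730.20
LIFO COGS: 133 @ $6.65 + 117 @ $8.45 + 46 @ $11.60 = $2,406.70
Difference = |$3,730.20 − $2,406.70| = $1,323.50

$1,323.50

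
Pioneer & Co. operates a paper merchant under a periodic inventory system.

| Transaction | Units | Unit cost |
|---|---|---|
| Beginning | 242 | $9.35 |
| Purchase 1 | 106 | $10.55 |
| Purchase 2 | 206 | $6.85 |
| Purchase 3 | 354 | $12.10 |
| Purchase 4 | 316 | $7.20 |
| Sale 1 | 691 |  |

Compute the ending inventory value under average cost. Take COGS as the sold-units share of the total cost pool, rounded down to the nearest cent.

Sale 1, sell 691: 691/1224 × $11,350.70 → $6,407.95
Ending inventory (cost pool remaining) = $4,942.75
Check: goods available $11,350.70 = COGS $6,407.95 + ending $4,942.75

Ending inventory = $4,942.75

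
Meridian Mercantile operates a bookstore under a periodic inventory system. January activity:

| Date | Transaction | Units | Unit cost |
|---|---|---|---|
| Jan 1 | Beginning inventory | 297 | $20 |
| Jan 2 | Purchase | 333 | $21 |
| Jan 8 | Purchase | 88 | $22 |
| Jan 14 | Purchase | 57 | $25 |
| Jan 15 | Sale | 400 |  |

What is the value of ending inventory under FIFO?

Jan 15, 400 sold [FIFO — oldest first]: 297 @ $20 + 103 @ $21 = $8,103
Ending inventory: 230 @ $21 + 88 @ $22 + 57 @ $25 = $8,191
Check: goods available $16,294 = COGS $8,103 + ending $8,191

Ending inventory = $8,191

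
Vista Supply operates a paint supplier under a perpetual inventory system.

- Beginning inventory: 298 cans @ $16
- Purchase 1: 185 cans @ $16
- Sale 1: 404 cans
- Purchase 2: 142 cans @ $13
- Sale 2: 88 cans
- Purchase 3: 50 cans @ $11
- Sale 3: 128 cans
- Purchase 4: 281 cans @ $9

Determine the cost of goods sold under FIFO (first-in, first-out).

COGS = $9,509

Sale 1 (404) [FIFO — oldest first]: 298 @ $16 + 106 @ $16 = $6,464
Sale 2 (88) [FIFO — oldest first]: 79 @ $16 + 9 @ $13 = $1,381
Sale 3 (128) [FIFO — oldest first]: 128 @ $13 = $1,664
Total COGS = $6,464 + $1,381 + $1,664 = $9,509
Ending inventory: 5 @ $13 + 50 @ $11 + 281 @ $9 = $3,144
Check: goods available $12,653 = COGS $9,509 + ending $3,144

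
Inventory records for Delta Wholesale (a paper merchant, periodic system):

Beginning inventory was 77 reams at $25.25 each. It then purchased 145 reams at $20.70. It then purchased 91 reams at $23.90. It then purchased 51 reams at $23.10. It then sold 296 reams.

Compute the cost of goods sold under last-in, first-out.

COGS = $6,581.75

Sale 1 (296) [LIFO — newest first]: 51 @ $23.10 + 91 @ $23.90 + 145 @ $20.70 + 9 @ $25.25 = $6,581.75
Ending inventory: 68 @ $25.25 = $1,717.00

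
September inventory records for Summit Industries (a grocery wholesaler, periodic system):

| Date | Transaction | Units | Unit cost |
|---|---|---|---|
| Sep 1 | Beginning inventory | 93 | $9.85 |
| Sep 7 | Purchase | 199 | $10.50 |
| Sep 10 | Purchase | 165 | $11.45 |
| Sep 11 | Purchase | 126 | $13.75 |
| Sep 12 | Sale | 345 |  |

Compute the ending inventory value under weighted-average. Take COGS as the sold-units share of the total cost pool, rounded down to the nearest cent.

Ending inventory = $2,705.49

Sep 12, sell 345: 345/583 × $6,627.30 → $3,921.81
Ending inventory (cost pool remaining) = $2,705.49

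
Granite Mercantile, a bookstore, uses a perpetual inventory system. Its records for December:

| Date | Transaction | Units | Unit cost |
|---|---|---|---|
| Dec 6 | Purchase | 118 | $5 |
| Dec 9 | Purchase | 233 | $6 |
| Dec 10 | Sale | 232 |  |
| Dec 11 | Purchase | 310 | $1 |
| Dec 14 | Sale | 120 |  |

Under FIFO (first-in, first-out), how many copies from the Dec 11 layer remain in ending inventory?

Dec 10, 232 sold [FIFO — oldest first]: 118 @ $5 + 114 @ $6 = $1,274
Dec 14, 120 sold [FIFO — oldest first]: 119 @ $6 + 1 @ $1 = $715
Total COGS = $1,274 + $715 = $1,989
Ending inventory: 309 @ $1 = $309
Check: goods available $2,298 = COGS $1,989 + ending $309

309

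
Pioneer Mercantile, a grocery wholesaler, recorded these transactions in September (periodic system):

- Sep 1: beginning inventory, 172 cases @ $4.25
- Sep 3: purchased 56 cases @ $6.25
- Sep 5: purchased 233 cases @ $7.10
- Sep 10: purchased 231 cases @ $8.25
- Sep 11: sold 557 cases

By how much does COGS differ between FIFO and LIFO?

FIFO COGS: 172 @ $4.25 + 56 @ $6.25 + 233 @ $7.10 + 96 @ $8.25 = $3,527.30
LIFO COGS: 231 @ $8.25 + 233 @ $7.10 + 56 @ $6.25 + 37 @ $4.25 = $4,067.30
Difference = |$3,527.30 − $4,067.30| = $540.00

$540.00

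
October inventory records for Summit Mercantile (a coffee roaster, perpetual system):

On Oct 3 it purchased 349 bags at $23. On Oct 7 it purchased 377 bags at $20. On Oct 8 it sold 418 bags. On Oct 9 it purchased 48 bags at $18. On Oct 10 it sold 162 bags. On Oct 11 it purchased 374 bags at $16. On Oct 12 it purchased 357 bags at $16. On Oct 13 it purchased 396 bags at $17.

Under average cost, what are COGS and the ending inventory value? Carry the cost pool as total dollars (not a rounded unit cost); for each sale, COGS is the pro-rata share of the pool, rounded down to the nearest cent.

After Oct 3: 349 on hand, pool $8,027.00 (≈ $23.0000 each)
After Oct 7: 726 on hand, pool $15,567.00 (≈ $21.4421 each)
Oct 8, sell 418: 418/726 × $15,567.00 → $8,962.81
After Oct 9: 356 on hand, pool $7,468.19 (≈ $20.9781 each)
Oct 10, sell 162: 162/356 × $7,468.19 → $3,398.44
After Oct 11: 568 on hand, pool $10,053.75 (≈ $17.7003 each)
After Oct 12: 925 on hand, pool $15,765.75 (≈ $17.0441 each)
After Oct 13: 1321 on hand, pool $22,497.75 (≈ $17.0308 each)
Total COGS = $8,962.81 + $3,398.44 = $12,361.25
Ending inventory (cost pool remaining) = $22,497.75
Check: goods available $34,859.00 = COGS $12,361.25 + ending $22,497.75

COGS = $12,361.25; ending inventory = $22,497.75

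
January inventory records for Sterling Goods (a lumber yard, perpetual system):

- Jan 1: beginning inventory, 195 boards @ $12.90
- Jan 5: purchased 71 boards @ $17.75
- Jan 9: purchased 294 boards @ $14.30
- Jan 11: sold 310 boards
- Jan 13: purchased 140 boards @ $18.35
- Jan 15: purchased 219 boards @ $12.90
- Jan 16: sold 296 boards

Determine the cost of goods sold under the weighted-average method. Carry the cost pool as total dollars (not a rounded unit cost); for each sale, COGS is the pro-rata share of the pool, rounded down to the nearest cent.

After Jan 1: 195 on hand, pool $2,515.50 (≈ $12.9000 each)
After Jan 5: 266 on hand, pool $3,775.75 (≈ $14.1945 each)
After Jan 9: 560 on hand, pool $7,979.95 (≈ $14.2499 each)
Jan 11, sell 310: 310/560 × $7,979.95 → $4,417.47
After Jan 13: 390 on hand, pool $6,131.48 (≈ $15.7217 each)
After Jan 15: 609 on hand, pool $8,956.58 (≈ $14.7070 each)
Jan 16, sell 296: 296/609 × $8,956.58 → $4,353.28
Total COGS = $4,417.47 + $4,353.28 = $8,770.75
Ending inventory (cost pool remaining) = $4,603.30

COGS = $8,770.75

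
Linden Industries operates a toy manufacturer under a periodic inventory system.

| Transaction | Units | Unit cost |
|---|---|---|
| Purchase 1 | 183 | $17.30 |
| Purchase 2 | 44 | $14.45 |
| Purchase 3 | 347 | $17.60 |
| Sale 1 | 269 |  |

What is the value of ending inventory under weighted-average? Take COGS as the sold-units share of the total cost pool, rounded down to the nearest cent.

Ending inventory = $5,265.19

Sale 1, sell 269: 269/574 × $9,908.90 → $4,643.71
Ending inventory (cost pool remaining) = $5,265.19
Check: goods available $9,908.90 = COGS $4,643.71 + ending $5,265.19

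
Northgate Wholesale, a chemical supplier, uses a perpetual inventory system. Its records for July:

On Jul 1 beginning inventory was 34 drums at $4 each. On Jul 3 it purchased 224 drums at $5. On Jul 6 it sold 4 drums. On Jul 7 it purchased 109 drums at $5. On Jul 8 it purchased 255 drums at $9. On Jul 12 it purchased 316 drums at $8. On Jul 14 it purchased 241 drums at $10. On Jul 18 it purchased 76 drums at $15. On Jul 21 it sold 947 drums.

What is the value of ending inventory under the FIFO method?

Jul 6, 4 sold [FIFO — oldest first]: 4 @ $4 = $16
Jul 21, 947 sold [FIFO — oldest first]: 30 @ $4 + 224 @ $5 + 109 @ $5 + 255 @ $9 + 316 @ $8 + 13 @ $10 = $6,738
Total COGS = $16 + $6,738 = $6,754
Ending inventory: 228 @ $10 + 76 @ $15 = $3,420
Check: goods available $10,174 = COGS $6,754 + ending $3,420

Ending inventory = $3,420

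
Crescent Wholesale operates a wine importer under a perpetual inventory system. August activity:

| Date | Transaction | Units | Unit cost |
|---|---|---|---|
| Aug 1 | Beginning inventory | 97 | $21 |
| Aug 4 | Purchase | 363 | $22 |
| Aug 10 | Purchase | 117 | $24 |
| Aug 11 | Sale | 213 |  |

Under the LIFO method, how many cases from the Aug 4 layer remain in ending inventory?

Aug 11, 213 sold [LIFO — newest first]: 117 @ $24 + 96 @ $22 = $4,920
Ending inventory: 97 @ $21 + 267 @ $22 = $7,911
Check: goods available $12,831 = COGS $4,920 + ending $7,911

267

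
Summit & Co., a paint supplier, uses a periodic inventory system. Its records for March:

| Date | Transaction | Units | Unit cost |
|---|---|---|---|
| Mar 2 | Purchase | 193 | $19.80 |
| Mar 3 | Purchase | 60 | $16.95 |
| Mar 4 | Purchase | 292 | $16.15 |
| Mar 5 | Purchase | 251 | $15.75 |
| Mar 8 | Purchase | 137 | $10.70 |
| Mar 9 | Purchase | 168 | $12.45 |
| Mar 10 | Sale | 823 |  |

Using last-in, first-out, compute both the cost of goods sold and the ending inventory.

Mar 10, 823 sold [LIFO — newest first]: 168 @ $12.45 + 137 @ $10.70 + 251 @ $15.75 + 267 @ $16.15 = $11,822.80
Ending inventory: 193 @ $19.80 + 60 @ $16.95 + 25 @ $16.15 = $5,242.15

COGS = $11,822.80; ending inventory = $5,242.15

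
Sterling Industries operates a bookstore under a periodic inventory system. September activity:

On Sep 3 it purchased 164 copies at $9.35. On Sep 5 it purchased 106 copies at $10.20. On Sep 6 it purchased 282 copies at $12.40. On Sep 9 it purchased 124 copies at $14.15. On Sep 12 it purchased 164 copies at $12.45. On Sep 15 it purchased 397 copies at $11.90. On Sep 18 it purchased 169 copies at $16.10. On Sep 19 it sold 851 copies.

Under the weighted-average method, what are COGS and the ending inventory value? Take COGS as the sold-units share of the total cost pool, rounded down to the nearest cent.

COGS = $10,503.13; ending inventory = $6,849.87

Sep 19, sell 851: 851/1406 × $17,353.00 → $10,503.13
Ending inventory (cost pool remaining) = $6,849.87
Check: goods available $17,353.00 = COGS $10,503.13 + ending $6,849.87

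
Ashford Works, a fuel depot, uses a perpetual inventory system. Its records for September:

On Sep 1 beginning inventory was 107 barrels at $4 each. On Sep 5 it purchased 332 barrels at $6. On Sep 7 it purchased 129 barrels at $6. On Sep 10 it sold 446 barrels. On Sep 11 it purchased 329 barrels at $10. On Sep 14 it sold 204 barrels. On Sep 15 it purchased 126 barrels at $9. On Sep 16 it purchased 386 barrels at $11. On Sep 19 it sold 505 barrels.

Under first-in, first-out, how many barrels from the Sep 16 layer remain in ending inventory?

Sep 10, 446 sold [FIFO — oldest first]: 107 @ $4 + 332 @ $6 + 7 @ $6 = $2,462
Sep 14, 204 sold [FIFO — oldest first]: 122 @ $6 + 82 @ $10 = $1,552
Sep 19, 505 sold [FIFO — oldest first]: 247 @ $10 + 126 @ $9 + 132 @ $11 = $5,056
Total COGS = $2,462 + $1,552 + $5,056 = $9,070
Ending inventory: 254 @ $11 = $2,794

254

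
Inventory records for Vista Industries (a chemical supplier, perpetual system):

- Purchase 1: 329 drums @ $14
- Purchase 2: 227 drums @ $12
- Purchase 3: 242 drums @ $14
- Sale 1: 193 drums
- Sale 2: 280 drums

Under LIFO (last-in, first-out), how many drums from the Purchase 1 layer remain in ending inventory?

325

Sale 1 (193) [LIFO — newest first]: 193 @ $14 = $2,702
Sale 2 (280) [LIFO — newest first]: 49 @ $14 + 227 @ $12 + 4 @ $14 = $3,466
Total COGS = $2,702 + $3,466 = $6,168
Ending inventory: 325 @ $14 = $4,550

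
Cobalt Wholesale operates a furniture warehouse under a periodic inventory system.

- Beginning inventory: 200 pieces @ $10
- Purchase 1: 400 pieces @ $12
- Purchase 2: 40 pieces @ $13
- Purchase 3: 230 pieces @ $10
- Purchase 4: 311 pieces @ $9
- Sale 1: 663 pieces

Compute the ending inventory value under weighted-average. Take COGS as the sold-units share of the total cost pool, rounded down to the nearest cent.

Ending inventory = $5,447.12

Sale 1, sell 663: 663/1181 × $12,419.00 → $6,971.88
Ending inventory (cost pool remaining) = $5,447.12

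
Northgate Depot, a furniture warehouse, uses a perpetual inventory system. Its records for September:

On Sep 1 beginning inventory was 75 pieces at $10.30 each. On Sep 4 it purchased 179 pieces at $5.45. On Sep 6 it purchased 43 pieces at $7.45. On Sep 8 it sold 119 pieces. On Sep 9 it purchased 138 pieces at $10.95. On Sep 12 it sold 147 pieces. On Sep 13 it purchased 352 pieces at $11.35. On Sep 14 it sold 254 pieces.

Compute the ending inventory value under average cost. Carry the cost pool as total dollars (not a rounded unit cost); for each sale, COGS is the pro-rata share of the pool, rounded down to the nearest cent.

After Sep 1: 75 on hand, pool $772.50 (≈ $10.3000 each)
After Sep 4: 254 on hand, pool $1,748.05 (≈ $6.8821 each)
After Sep 6: 297 on hand, pool $2,068.40 (≈ $6.9643 each)
Sep 8, sell 119: 119/297 × $2,068.40 → $828.75
After Sep 9: 316 on hand, pool $2,750.75 (≈ $8.7049 each)
Sep 12, sell 147: 147/316 × $2,750.75 → $1,279.62
After Sep 13: 521 on hand, pool $5,466.33 (≈ $10.4920 each)
Sep 14, sell 254: 254/521 × $5,466.33 → $2,664.96
Total COGS = $828.75 + $1,279.62 + $2,664.96 = $4,773.33
Ending inventory (cost pool remaining) = $2,801.37

Ending inventory = $2,801.37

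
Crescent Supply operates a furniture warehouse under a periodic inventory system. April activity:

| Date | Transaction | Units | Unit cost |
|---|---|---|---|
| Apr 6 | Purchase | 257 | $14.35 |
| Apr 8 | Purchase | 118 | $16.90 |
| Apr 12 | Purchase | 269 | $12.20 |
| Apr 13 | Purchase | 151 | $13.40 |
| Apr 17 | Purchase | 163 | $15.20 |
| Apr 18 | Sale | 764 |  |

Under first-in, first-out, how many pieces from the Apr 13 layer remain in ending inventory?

31

Apr 18, 764 sold [FIFO — oldest first]: 257 @ $14.35 + 118 @ $16.90 + 269 @ $12.20 + 120 @ $13.40 = $10,571.95
Ending inventory: 31 @ $13.40 + 163 @ $15.20 = $2,893.00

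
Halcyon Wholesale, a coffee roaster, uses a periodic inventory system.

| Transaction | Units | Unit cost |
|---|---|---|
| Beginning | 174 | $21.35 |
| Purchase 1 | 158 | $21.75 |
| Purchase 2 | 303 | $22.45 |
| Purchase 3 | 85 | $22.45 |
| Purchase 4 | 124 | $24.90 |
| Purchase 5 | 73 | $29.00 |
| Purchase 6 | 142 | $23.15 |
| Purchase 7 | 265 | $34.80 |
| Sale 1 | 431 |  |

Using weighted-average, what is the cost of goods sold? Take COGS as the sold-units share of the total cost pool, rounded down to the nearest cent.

Sale 1, sell 431: 431/1324 × $33,575.90 → $10,929.91
Ending inventory (cost pool remaining) = $22,645.99

COGS = $10,929.91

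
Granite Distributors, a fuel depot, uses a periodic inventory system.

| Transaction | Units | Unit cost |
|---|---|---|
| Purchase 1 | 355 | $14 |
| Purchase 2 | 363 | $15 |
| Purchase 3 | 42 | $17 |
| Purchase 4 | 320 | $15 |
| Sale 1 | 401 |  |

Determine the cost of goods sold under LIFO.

COGS = $6,099

Sale 1 (401) [LIFO — newest first]: 320 @ $15 + 42 @ $17 + 39 @ $15 = $6,099
Ending inventory: 355 @ $14 + 324 @ $15 = $9,830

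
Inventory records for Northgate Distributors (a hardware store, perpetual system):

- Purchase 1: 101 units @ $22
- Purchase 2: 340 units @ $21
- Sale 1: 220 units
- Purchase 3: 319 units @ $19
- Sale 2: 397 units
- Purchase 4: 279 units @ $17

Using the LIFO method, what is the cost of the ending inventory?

Sale 1 (220) [LIFO — newest first]: 220 @ $21 = $4,620
Sale 2 (397) [LIFO — newest first]: 319 @ $19 + 78 @ $21 = $7,699
Total COGS = $4,620 + $7,699 = $12,319
Ending inventory: 101 @ $22 + 42 @ $21 + 279 @ $17 = $7,847
Check: goods available $20,166 = COGS $12,319 + ending $7,847

Ending inventory = $7,847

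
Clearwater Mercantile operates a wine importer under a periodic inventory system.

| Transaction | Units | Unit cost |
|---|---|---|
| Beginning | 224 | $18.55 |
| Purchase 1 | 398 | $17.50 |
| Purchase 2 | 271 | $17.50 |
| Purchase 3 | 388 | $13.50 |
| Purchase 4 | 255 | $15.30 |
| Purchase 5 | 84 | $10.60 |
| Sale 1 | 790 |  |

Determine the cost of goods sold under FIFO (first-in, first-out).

Sale 1 (790) [FIFO — oldest first]: 224 @ $18.55 + 398 @ $17.50 + 168 @ $17.50 = $14,060.20
Ending inventory: 103 @ $17.50 + 388 @ $13.50 + 255 @ $15.30 + 84 @ $10.60 = $11,832.40
Check: goods available $25,892.60 = COGS $14,060.20 + ending $11,832.40

COGS = $14,060.20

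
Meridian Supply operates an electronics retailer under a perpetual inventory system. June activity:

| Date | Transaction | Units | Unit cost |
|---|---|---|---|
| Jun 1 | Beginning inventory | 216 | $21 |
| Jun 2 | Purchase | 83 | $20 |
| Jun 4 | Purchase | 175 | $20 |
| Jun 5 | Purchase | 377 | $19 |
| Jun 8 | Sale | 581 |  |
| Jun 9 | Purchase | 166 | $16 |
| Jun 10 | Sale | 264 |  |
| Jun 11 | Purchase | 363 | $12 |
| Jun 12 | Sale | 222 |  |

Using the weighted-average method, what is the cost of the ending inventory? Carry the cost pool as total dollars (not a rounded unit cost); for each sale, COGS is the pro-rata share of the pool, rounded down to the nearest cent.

Ending inventory = $4,395.99

After Jun 1: 216 on hand, pool $4,536.00 (≈ $21.0000 each)
After Jun 2: 299 on hand, pool $6,196.00 (≈ $20.7224 each)
After Jun 4: 474 on hand, pool $9,696.00 (≈ $20.4557 each)
After Jun 5: 851 on hand, pool $16,859.00 (≈ $19.8108 each)
Jun 8, sell 581: 581/851 × $16,859.00 → $11,510.08
After Jun 9: 436 on hand, pool $8,004.92 (≈ $18.3599 each)
Jun 10, sell 264: 264/436 × $8,004.92 → $4,847.01
After Jun 11: 535 on hand, pool $7,513.91 (≈ $14.0447 each)
Jun 12, sell 222: 222/535 × $7,513.91 → $3,117.92
Total COGS = $11,510.08 + $4,847.01 + $3,117.92 = $19,475.01
Ending inventory (cost pool remaining) = $4,395.99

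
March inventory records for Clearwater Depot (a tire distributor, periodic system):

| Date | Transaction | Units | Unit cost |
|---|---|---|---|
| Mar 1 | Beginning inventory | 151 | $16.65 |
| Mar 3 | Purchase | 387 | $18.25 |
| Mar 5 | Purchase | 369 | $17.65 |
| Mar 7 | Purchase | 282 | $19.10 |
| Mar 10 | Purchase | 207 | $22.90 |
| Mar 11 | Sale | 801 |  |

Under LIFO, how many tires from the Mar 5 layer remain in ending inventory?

Mar 11, 801 sold [LIFO — newest first]: 207 @ $22.90 + 282 @ $19.10 + 312 @ $17.65 = $15,633.30
Ending inventory: 151 @ $16.65 + 387 @ $18.25 + 57 @ $17.65 = $10,582.95
Check: goods available $26,216.25 = COGS $15,633.30 + ending $10,582.95

57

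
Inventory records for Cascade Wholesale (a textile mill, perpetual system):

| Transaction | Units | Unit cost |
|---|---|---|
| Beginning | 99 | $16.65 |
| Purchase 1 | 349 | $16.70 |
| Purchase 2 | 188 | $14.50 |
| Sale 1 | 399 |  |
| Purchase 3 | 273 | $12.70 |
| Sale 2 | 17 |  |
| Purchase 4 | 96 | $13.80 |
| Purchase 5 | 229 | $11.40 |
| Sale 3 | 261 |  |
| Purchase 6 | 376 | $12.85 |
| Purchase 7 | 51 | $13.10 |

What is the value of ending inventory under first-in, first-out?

Ending inventory = $12,381.50

Sale 1 (399) [FIFO — oldest first]: 99 @ $16.65 + 300 @ $16.70 = $6,658.35
Sale 2 (17) [FIFO — oldest first]: 17 @ $16.70 = $283.90
Sale 3 (261) [FIFO — oldest first]: 32 @ $16.70 + 188 @ $14.50 + 41 @ $12.70 = $3,781.10
Total COGS = $6,658.35 + $283.90 + $3,781.10 = $10,723.35
Ending inventory: 232 @ $12.70 + 96 @ $13.80 + 229 @ $11.40 + 376 @ $12.85 + 51 @ $13.10 = $12,381.50
Check: goods available $23,104.85 = COGS $10,723.35 + ending $12,381.50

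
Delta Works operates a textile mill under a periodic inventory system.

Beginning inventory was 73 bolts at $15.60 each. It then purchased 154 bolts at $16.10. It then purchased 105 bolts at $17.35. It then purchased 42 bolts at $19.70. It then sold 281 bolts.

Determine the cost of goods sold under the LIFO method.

COGS = $4,806.55

Sale 1 (281) [LIFO — newest first]: 42 @ $19.70 + 105 @ $17.35 + 134 @ $16.10 = $4,806.55
Ending inventory: 73 @ $15.60 + 20 @ $16.10 = $1,460.80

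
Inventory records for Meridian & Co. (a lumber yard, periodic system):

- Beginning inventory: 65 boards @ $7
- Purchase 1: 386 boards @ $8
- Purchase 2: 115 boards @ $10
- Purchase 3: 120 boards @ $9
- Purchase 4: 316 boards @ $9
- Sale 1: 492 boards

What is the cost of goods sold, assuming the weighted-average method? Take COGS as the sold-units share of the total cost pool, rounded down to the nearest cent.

COGS = $4,231.10

Sale 1, sell 492: 492/1002 × $8,617.00 → $4,231.10
Ending inventory (cost pool remaining) = $4,385.90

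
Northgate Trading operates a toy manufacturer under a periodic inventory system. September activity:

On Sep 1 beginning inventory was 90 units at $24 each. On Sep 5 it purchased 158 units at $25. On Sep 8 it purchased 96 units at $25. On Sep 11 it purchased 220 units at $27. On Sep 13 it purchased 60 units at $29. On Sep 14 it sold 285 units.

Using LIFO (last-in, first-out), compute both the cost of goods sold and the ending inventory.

COGS = $7,805; ending inventory = $8,385

Sep 14, 285 sold [LIFO — newest first]: 60 @ $29 + 220 @ $27 + 5 @ $25 = $7,805
Ending inventory: 90 @ $24 + 158 @ $25 + 91 @ $25 = $8,385
Check: goods available $16,190 = COGS $7,805 + ending $8,385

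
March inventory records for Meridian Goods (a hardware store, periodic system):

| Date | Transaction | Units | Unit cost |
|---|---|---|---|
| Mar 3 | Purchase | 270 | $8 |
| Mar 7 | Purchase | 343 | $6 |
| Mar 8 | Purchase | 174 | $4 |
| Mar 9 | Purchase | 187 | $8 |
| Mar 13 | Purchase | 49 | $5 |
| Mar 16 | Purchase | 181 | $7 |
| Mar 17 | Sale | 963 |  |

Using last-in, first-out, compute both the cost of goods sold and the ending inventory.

Mar 17, 963 sold [LIFO — newest first]: 181 @ $7 + 49 @ $5 + 187 @ $8 + 174 @ $4 + 343 @ $6 + 29 @ $8 = $5,994
Ending inventory: 241 @ $8 = $1,928

COGS = $5,994; ending inventory = $1,928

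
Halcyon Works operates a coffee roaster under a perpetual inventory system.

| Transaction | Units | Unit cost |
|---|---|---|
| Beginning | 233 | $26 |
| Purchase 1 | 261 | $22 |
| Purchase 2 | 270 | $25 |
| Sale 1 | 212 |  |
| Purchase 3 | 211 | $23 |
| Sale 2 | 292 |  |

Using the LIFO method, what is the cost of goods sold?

COGS = $12,109

Sale 1 (212) [LIFO — newest first]: 212 @ $25 = $5,300
Sale 2 (292) [LIFO — newest first]: 211 @ $23 + 58 @ $25 + 23 @ $22 = $6,809
Total COGS = $5,300 + $6,809 = $12,109
Ending inventory: 233 @ $26 + 238 @ $22 = $11,294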